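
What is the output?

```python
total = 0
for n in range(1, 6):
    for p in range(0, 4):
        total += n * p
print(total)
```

n=1,p=0: total = 0+0 = 0
n=1,p=1: total = 0+1 = 1
n=1,p=2: total = 1+2 = 3
n=1,p=3: total = 3+3 = 6
n=2,p=0: total = 6+0 = 6
n=2,p=1: total = 6+2 = 8
n=2,p=2: total = 8+4 = 12
n=2,p=3: total = 12+6 = 18
n=3,p=0: total = 18+0 = 18
n=3,p=1: total = 18+3 = 21
n=3,p=2: total = 21+6 = 27
n=3,p=3: total = 27+9 = 36
n=4,p=0: total = 36+0 = 36
n=4,p=1: total = 36+4 = 40
n=4,p=2: total = 40+8 = 48
n=4,p=3: total = 48+12 = 60
n=5,p=0: total = 60+0 = 60
n=5,p=1: total = 60+5 = 65
n=5,p=2: total = 65+10 = 75
n=5,p=3: total = 75+15 = 90

90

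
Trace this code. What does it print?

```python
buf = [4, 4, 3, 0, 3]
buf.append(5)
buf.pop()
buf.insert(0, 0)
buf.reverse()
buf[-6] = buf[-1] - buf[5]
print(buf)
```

[0, 0, 3, 4, 4, 0]

append 5 → [4, 4, 3, 0, 3, 5]
pop() removes 5 → [4, 4, 3, 0, 3]
insert 0 at 0 → [0, 4, 4, 3, 0, 3]
reverse → [3, 0, 3, 4, 4, 0]
buf[-6] = buf[-1]-buf[5] = 0-0 = 0 → [0, 0, 3, 4, 4, 0]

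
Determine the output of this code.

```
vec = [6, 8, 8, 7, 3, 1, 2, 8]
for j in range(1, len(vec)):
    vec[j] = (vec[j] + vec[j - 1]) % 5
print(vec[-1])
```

j=1: vec[1] = (8+6)%5 = 4 → [6, 4, 8, 7, 3, 1, 2, 8]
j=2: vec[2] = (8+4)%5 = 2 → [6, 4, 2, 7, 3, 1, 2, 8]
j=3: vec[3] = (7+2)%5 = 4 → [6, 4, 2, 4, 3, 1, 2, 8]
j=4: vec[4] = (3+4)%5 = 2 → [6, 4, 2, 4, 2, 1, 2, 8]
j=5: vec[5] = (1+2)%5 = 3 → [6, 4, 2, 4, 2, 3, 2, 8]
j=6: vec[6] = (2+3)%5 = 0 → [6, 4, 2, 4, 2, 3, 0, 8]
j=7: vec[7] = (8+0)%5 = 3 → [6, 4, 2, 4, 2, 3, 0, 3]

3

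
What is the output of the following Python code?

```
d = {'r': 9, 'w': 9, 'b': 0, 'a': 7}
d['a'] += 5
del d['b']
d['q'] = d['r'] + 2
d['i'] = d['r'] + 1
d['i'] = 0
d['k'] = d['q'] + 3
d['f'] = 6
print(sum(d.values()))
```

61

d['a'] = 7+5 = 12 → {'r': 9, 'w': 9, 'b': 0, 'a': 12}
del 'b' → {'r': 9, 'w': 9, 'a': 12}
d['q'] = d['r']+2 = 11 → {'r': 9, 'w': 9, 'a': 12, 'q': 11}
d['i'] = d['r']+1 = 10 → {'r': 9, 'w': 9, 'a': 12, 'q': 11, 'i': 10}
d['i'] = 0 → {'r': 9, 'w': 9, 'a': 12, 'q': 11, 'i': 0}
d['k'] = d['q']+3 = 14 → {'r': 9, 'w': 9, 'a': 12, 'q': 11, 'i': 0, 'k': 14}
d['f'] = 6 → {'r': 9, 'w': 9, 'a': 12, 'q': 11, 'i': 0, 'k': 14, 'f': 6}
sum of values = 61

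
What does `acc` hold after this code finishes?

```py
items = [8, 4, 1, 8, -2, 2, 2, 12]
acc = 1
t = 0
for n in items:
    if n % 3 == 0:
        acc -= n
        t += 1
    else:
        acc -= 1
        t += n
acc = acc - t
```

n=8: not %3==0, acc = 1-1 = 0; t=8
n=4: not %3==0, acc = 0-1 = -1; t=12
n=1: not %3==0, acc = (-1)-1 = -2; t=13
n=8: not %3==0, acc = (-2)-1 = -3; t=21
n=-2: not %3==0, acc = (-3)-1 = -4; t=19
n=2: not %3==0, acc = (-4)-1 = -5; t=21
n=2: not %3==0, acc = (-5)-1 = -6; t=23
n=12: %3==0, acc = (-6)-12 = -18; t=24
acc-t = (-18)-24 = -42

-42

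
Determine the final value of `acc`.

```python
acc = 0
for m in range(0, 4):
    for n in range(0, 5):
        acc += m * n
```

m=0,n=0: acc = 0+0 = 0
m=0,n=1: acc = 0+0 = 0
m=0,n=2: acc = 0+0 = 0
m=0,n=3: acc = 0+0 = 0
m=0,n=4: acc = 0+0 = 0
m=1,n=0: acc = 0+0 = 0
m=1,n=1: acc = 0+1 = 1
m=1,n=2: acc = 1+2 = 3
m=1,n=3: acc = 3+3 = 6
m=1,n=4: acc = 6+4 = 10
m=2,n=0: acc = 10+0 = 10
m=2,n=1: acc = 10+2 = 12
m=2,n=2: acc = 12+4 = 16
m=2,n=3: acc = 16+6 = 22
m=2,n=4: acc = 22+8 = 30
m=3,n=0: acc = 30+0 = 30
m=3,n=1: acc = 30+3 = 33
m=3,n=2: acc = 33+6 = 39
m=3,n=3: acc = 39+9 = 48
m=3,n=4: acc = 48+12 = 60

60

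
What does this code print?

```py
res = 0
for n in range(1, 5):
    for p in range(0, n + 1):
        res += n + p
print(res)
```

60

n=1,p=0: res = 0+1 = 1
n=1,p=1: res = 1+2 = 3
n=2,p=0: res = 3+2 = 5
n=2,p=1: res = 5+3 = 8
n=2,p=2: res = 8+4 = 12
n=3,p=0: res = 12+3 = 15
n=3,p=1: res = 15+4 = 19
n=3,p=2: res = 19+5 = 24
n=3,p=3: res = 24+6 = 30
n=4,p=0: res = 30+4 = 34
n=4,p=1: res = 34+5 = 39
n=4,p=2: res = 39+6 = 45
n=4,p=3: res = 45+7 = 52
n=4,p=4: res = 52+8 = 60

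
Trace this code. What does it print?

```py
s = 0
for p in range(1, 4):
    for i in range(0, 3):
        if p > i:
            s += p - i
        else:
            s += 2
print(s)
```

16

p=1,i=0: 1>0, s = 0+1 = 1
p=1,i=1: not 1>1, s = 1+2 = 3
p=1,i=2: not 1>2, s = 3+2 = 5
p=2,i=0: 2>0, s = 5+2 = 7
p=2,i=1: 2>1, s = 7+1 = 8
p=2,i=2: not 2>2, s = 8+2 = 10
p=3,i=0: 3>0, s = 10+3 = 13
p=3,i=1: 3>1, s = 13+2 = 15
p=3,i=2: 3>2, s = 15+1 = 16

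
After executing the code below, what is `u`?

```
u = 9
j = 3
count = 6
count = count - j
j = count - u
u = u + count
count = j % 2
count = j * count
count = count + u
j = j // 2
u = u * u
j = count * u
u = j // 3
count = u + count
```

count = 6-3 = 3
j = 3-9 = -6
u = 9+3 = 12
count = (-6)%2 = 0
count = (-6)*0 = 0
count = 0+12 = 12
j = (-6)//2 = -3
u = 12*12 = 144
j = 12*144 = 1728
u = 1728//3 = 576
count = 576+12 = 588

576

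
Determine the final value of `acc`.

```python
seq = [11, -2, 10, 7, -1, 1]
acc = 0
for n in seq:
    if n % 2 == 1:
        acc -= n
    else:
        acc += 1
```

n=11: odd, acc = 0-11 = -11
n=-2: not odd, acc = (-11)+1 = -10
n=10: not odd, acc = (-10)+1 = -9
n=7: odd, acc = (-9)-7 = -16
n=-1: odd, acc = (-16)-(-1) = -15
n=1: odd, acc = (-15)-1 = -16

-16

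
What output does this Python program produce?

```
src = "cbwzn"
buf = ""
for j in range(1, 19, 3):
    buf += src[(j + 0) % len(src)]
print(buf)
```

bnwczb

j=1: add src[1]='b' → 'b'
j=4: add src[4]='n' → 'bn'
j=7: add src[2]='w' → 'bnw'
j=10: add src[0]='c' → 'bnwc'
j=13: add src[3]='z' → 'bnwcz'
j=16: add src[1]='b' → 'bnwczb'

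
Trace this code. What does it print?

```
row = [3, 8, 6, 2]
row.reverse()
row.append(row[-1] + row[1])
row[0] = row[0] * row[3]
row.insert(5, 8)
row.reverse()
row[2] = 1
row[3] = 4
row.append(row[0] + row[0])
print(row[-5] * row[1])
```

reverse → [2, 6, 8, 3]
append row[-1]+row[1] = 3+6 = 9 → [2, 6, 8, 3, 9]
row[0] = row[0]*row[3] = 2*3 = 6 → [6, 6, 8, 3, 9]
insert 8 at 5 → [6, 6, 8, 3, 9, 8]
reverse → [8, 9, 3, 8, 6, 6]
row[2] = 1 → [8, 9, 1, 8, 6, 6]
row[3] = 4 → [8, 9, 1, 4, 6, 6]
append row[0]+row[0] = 8+8 = 16 → [8, 9, 1, 4, 6, 6, 16]
row[-5]*row[1] = 1*9 = 9

9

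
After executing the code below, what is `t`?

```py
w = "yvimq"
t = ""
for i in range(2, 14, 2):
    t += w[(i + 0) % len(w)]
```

'iqvmyi'

i=2: add w[2]='i' → 'i'
i=4: add w[4]='q' → 'iq'
i=6: add w[1]='v' → 'iqv'
i=8: add w[3]='m' → 'iqvm'
i=10: add w[0]='y' → 'iqvmy'
i=12: add w[2]='i' → 'iqvmyi'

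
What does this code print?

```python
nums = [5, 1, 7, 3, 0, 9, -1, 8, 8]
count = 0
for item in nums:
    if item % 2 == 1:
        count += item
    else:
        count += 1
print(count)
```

item=5: odd, count = 0+5 = 5
item=1: odd, count = 5+1 = 6
item=7: odd, count = 6+7 = 13
item=3: odd, count = 13+3 = 16
item=0: not odd, count = 16+1 = 17
item=9: odd, count = 17+9 = 26
item=-1: odd, count = 26+(-1) = 25
item=8: not odd, count = 25+1 = 26
item=8: not odd, count = 26+1 = 27

27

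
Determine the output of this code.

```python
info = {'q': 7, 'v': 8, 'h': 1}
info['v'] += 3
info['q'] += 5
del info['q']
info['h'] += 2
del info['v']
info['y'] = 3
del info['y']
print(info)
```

info['v'] = 8+3 = 11 → {'q': 7, 'v': 11, 'h': 1}
info['q'] = 7+5 = 12 → {'q': 12, 'v': 11, 'h': 1}
del 'q' → {'v': 11, 'h': 1}
info['h'] = 1+2 = 3 → {'v': 11, 'h': 3}
del 'v' → {'h': 3}
info['y'] = 3 → {'h': 3, 'y': 3}
del 'y' → {'h': 3}

{'h': 3}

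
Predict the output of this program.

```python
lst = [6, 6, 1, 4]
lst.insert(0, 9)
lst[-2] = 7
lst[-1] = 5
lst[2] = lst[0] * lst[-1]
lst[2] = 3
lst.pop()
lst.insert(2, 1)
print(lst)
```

insert 9 at 0 → [9, 6, 6, 1, 4]
lst[-2] = 7 → [9, 6, 6, 7, 4]
lst[-1] = 5 → [9, 6, 6, 7, 5]
lst[2] = lst[0]*lst[-1] = 9*5 = 45 → [9, 6, 45, 7, 5]
lst[2] = 3 → [9, 6, 3, 7, 5]
pop() removes 5 → [9, 6, 3, 7]
insert 1 at 2 → [9, 6, 1, 3, 7]

[9, 6, 1, 3, 7]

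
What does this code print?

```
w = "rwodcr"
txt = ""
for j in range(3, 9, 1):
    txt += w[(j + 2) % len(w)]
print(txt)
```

rrwodc

j=3: add w[5]='r' → 'r'
j=4: add w[0]='r' → 'rr'
j=5: add w[1]='w' → 'rrw'
j=6: add w[2]='o' → 'rrwo'
j=7: add w[3]='d' → 'rrwod'
j=8: add w[4]='c' → 'rrwodc'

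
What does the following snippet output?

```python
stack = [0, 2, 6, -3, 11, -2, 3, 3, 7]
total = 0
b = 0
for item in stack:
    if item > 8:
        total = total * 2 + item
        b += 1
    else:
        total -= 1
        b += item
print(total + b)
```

16

item=0: not >8, total = 0-1 = -1; b=0
item=2: not >8, total = (-1)-1 = -2; b=2
item=6: not >8, total = (-2)-1 = -3; b=8
item=-3: not >8, total = (-3)-1 = -4; b=5
item=11: >8, total = (-4)*2+11 = 3; b=6
item=-2: not >8, total = 3-1 = 2; b=4
item=3: not >8, total = 2-1 = 1; b=7
item=3: not >8, total = 1-1 = 0; b=10
item=7: not >8, total = 0-1 = -1; b=17
total+b = (-1)+17 = 16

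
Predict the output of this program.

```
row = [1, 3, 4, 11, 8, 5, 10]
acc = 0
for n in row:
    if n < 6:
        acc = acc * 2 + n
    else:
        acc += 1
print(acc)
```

38

n=1: <6, acc = 0*2+1 = 1
n=3: <6, acc = 1*2+3 = 5
n=4: <6, acc = 5*2+4 = 14
n=11: not <6, acc = 14+1 = 15
n=8: not <6, acc = 15+1 = 16
n=5: <6, acc = 16*2+5 = 37
n=10: not <6, acc = 37+1 = 38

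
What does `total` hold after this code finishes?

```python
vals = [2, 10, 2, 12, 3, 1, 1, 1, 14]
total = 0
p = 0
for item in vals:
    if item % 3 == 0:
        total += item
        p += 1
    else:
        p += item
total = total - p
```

-18

item=2: not %3==0; p=2
item=10: not %3==0; p=12
item=2: not %3==0; p=14
item=12: %3==0, total = 0+12 = 12; p=15
item=3: %3==0, total = 12+3 = 15; p=16
item=1: not %3==0; p=17
item=1: not %3==0; p=18
item=1: not %3==0; p=19
item=14: not %3==0; p=33
total-p = 15-33 = -18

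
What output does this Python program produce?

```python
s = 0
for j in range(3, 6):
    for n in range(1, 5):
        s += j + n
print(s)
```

78

j=3,n=1: s = 0+4 = 4
j=3,n=2: s = 4+5 = 9
j=3,n=3: s = 9+6 = 15
j=3,n=4: s = 15+7 = 22
j=4,n=1: s = 22+5 = 27
j=4,n=2: s = 27+6 = 33
j=4,n=3: s = 33+7 = 40
j=4,n=4: s = 40+8 = 48
j=5,n=1: s = 48+6 = 54
j=5,n=2: s = 54+7 = 61
j=5,n=3: s = 61+8 = 69
j=5,n=4: s = 69+9 = 78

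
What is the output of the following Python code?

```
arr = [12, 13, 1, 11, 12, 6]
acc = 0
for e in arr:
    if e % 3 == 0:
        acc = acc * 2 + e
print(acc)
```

78

e=12: %3==0, acc = 0*2+12 = 12
e=13: not %3==0
e=1: not %3==0
e=11: not %3==0
e=12: %3==0, acc = 12*2+12 = 36
e=6: %3==0, acc = 36*2+6 = 78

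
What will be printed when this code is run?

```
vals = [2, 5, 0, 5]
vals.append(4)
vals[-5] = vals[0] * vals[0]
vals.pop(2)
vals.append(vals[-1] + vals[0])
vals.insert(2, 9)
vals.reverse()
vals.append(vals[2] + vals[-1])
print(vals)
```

append 4 → [2, 5, 0, 5, 4]
vals[-5] = vals[0]*vals[0] = 2*2 = 4 → [4, 5, 0, 5, 4]
pop(2) removes 0 → [4, 5, 5, 4]
append vals[-1]+vals[0] = 4+4 = 8 → [4, 5, 5, 4, 8]
insert 9 at 2 → [4, 5, 9, 5, 4, 8]
reverse → [8, 4, 5, 9, 5, 4]
append vals[2]+vals[-1] = 5+4 = 9 → [8, 4, 5, 9, 5, 4, 9]

[8, 4, 5, 9, 5, 4, 9]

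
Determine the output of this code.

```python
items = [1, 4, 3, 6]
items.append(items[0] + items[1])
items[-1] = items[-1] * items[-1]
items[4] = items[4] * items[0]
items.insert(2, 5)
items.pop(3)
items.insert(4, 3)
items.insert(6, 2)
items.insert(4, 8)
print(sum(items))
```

54

append items[0]+items[1] = 1+4 = 5 → [1, 4, 3, 6, 5]
items[-1] = items[-1]*items[-1] = 5*5 = 25 → [1, 4, 3, 6, 25]
items[4] = items[4]*items[0] = 25*1 = 25 → [1, 4, 3, 6, 25]
insert 5 at 2 → [1, 4, 5, 3, 6, 25]
pop(3) removes 3 → [1, 4, 5, 6, 25]
insert 3 at 4 → [1, 4, 5, 6, 3, 25]
insert 2 at 6 → [1, 4, 5, 6, 3, 25, 2]
insert 8 at 4 → [1, 4, 5, 6, 8, 3, 25, 2]
sum = 54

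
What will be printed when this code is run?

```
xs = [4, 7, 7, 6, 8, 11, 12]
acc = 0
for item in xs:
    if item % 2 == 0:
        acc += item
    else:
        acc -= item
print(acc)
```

item=4: even, acc = 0+4 = 4
item=7: not even, acc = 4-7 = -3
item=7: not even, acc = (-3)-7 = -10
item=6: even, acc = (-10)+6 = -4
item=8: even, acc = (-4)+8 = 4
item=11: not even, acc = 4-11 = -7
item=12: even, acc = (-7)+12 = 5

5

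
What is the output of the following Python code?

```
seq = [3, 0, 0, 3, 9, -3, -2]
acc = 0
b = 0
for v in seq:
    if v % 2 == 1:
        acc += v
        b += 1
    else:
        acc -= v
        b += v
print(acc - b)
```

12

v=3: odd, acc = 0+3 = 3; b=1
v=0: not odd, acc = 3-0 = 3; b=1
v=0: not odd, acc = 3-0 = 3; b=1
v=3: odd, acc = 3+3 = 6; b=2
v=9: odd, acc = 6+9 = 15; b=3
v=-3: odd, acc = 15+(-3) = 12; b=4
v=-2: not odd, acc = 12-(-2) = 14; b=2
acc-b = 14-2 = 12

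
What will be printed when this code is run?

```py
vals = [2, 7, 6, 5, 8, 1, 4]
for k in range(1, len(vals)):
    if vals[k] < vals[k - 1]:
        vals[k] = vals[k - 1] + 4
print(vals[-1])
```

k=1: 7>=2, unchanged → [2, 7, 6, 5, 8, 1, 4]
k=2: 6<7, vals[2] = 7+4 = 11 → [2, 7, 11, 5, 8, 1, 4]
k=3: 5<11, vals[3] = 11+4 = 15 → [2, 7, 11, 15, 8, 1, 4]
k=4: 8<15, vals[4] = 15+4 = 19 → [2, 7, 11, 15, 19, 1, 4]
k=5: 1<19, vals[5] = 19+4 = 23 → [2, 7, 11, 15, 19, 23, 4]
k=6: 4<23, vals[6] = 23+4 = 27 → [2, 7, 11, 15, 19, 23, 27]

27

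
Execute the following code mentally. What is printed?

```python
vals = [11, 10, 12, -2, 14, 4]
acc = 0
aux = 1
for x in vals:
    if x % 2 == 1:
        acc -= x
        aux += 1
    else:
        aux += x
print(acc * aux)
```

x=11: odd, acc = 0-11 = -11; aux=2
x=10: not odd; aux=12
x=12: not odd; aux=24
x=-2: not odd; aux=22
x=14: not odd; aux=36
x=4: not odd; aux=40
acc*aux = (-11)*40 = -440

-440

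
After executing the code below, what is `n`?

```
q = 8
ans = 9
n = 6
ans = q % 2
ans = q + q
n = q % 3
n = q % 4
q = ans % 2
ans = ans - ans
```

ans = 8%2 = 0
ans = 8+8 = 16
n = 8%3 = 2
n = 8%4 = 0
q = 16%2 = 0
ans = 16-16 = 0

0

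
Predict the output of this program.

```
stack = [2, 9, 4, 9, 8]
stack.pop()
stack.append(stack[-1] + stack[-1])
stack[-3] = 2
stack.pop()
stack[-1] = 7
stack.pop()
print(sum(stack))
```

pop() removes 8 → [2, 9, 4, 9]
append stack[-1]+stack[-1] = 9+9 = 18 → [2, 9, 4, 9, 18]
stack[-3] = 2 → [2, 9, 2, 9, 18]
pop() removes 18 → [2, 9, 2, 9]
stack[-1] = 7 → [2, 9, 2, 7]
pop() removes 7 → [2, 9, 2]
sum = 13

13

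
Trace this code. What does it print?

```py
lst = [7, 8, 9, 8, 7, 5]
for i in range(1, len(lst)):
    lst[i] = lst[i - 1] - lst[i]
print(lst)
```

i=1: lst[1] = 7-8 = -1 → [7, -1, 9, 8, 7, 5]
i=2: lst[2] = (-1)-9 = -10 → [7, -1, -10, 8, 7, 5]
i=3: lst[3] = (-10)-8 = -18 → [7, -1, -10, -18, 7, 5]
i=4: lst[4] = (-18)-7 = -25 → [7, -1, -10, -18, -25, 5]
i=5: lst[5] = (-25)-5 = -30 → [7, -1, -10, -18, -25, -30]

[7, -1, -10, -18, -25, -30]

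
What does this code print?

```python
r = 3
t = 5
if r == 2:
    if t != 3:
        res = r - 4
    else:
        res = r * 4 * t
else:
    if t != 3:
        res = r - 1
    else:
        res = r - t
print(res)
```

r=3, t=5
r == 2 is False; t != 3 is True
→ res = r - 1 = 2

2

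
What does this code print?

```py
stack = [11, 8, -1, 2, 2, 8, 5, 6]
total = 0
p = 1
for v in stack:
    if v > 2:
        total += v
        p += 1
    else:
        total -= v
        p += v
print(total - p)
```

26

v=11: >2, total = 0+11 = 11; p=2
v=8: >2, total = 11+8 = 19; p=3
v=-1: not >2, total = 19-(-1) = 20; p=2
v=2: not >2, total = 20-2 = 18; p=4
v=2: not >2, total = 18-2 = 16; p=6
v=8: >2, total = 16+8 = 24; p=7
v=5: >2, total = 24+5 = 29; p=8
v=6: >2, total = 29+6 = 35; p=9
total-p = 35-9 = 26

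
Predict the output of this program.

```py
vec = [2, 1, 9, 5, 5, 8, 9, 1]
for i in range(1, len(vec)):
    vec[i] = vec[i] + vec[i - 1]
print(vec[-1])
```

40

i=1: vec[1] = 1+2 = 3 → [2, 3, 9, 5, 5, 8, 9, 1]
i=2: vec[2] = 9+3 = 12 → [2, 3, 12, 5, 5, 8, 9, 1]
i=3: vec[3] = 5+12 = 17 → [2, 3, 12, 17, 5, 8, 9, 1]
i=4: vec[4] = 5+17 = 22 → [2, 3, 12, 17, 22, 8, 9, 1]
i=5: vec[5] = 8+22 = 30 → [2, 3, 12, 17, 22, 30, 9, 1]
i=6: vec[6] = 9+30 = 39 → [2, 3, 12, 17, 22, 30, 39, 1]
i=7: vec[7] = 1+39 = 40 → [2, 3, 12, 17, 22, 30, 39, 40]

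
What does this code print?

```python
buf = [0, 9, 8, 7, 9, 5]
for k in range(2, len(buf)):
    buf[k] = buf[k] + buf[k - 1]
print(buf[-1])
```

k=2: buf[2] = 8+9 = 17 → [0, 9, 17, 7, 9, 5]
k=3: buf[3] = 7+17 = 24 → [0, 9, 17, 24, 9, 5]
k=4: buf[4] = 9+24 = 33 → [0, 9, 17, 24, 33, 5]
k=5: buf[5] = 5+33 = 38 → [0, 9, 17, 24, 33, 38]

38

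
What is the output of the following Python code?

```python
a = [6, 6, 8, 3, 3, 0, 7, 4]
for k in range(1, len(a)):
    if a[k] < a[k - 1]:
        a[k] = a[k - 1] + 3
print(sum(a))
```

105

k=1: 6>=6, unchanged → [6, 6, 8, 3, 3, 0, 7, 4]
k=2: 8>=6, unchanged → [6, 6, 8, 3, 3, 0, 7, 4]
k=3: 3<8, a[3] = 8+3 = 11 → [6, 6, 8, 11, 3, 0, 7, 4]
k=4: 3<11, a[4] = 11+3 = 14 → [6, 6, 8, 11, 14, 0, 7, 4]
k=5: 0<14, a[5] = 14+3 = 17 → [6, 6, 8, 11, 14, 17, 7, 4]
k=6: 7<17, a[6] = 17+3 = 20 → [6, 6, 8, 11, 14, 17, 20, 4]
k=7: 4<20, a[7] = 20+3 = 23 → [6, 6, 8, 11, 14, 17, 20, 23]
sum = 105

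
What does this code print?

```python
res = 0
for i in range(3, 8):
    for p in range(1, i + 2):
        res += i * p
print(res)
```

615

i=3,p=1: res = 0+3 = 3
i=3,p=2: res = 3+6 = 9
i=3,p=3: res = 9+9 = 18
i=3,p=4: res = 18+12 = 30
i=4,p=1: res = 30+4 = 34
i=4,p=2: res = 34+8 = 42
i=4,p=3: res = 42+12 = 54
i=4,p=4: res = 54+16 = 70
i=4,p=5: res = 70+20 = 90
i=5,p=1: res = 90+5 = 95
i=5,p=2: res = 95+10 = 105
i=5,p=3: res = 105+15 = 120
i=5,p=4: res = 120+20 = 140
i=5,p=5: res = 140+25 = 165
i=5,p=6: res = 165+30 = 195
i=6,p=1: res = 195+6 = 201
i=6,p=2: res = 201+12 = 213
i=6,p=3: res = 213+18 = 231
i=6,p=4: res = 231+24 = 255
i=6,p=5: res = 255+30 = 285
i=6,p=6: res = 285+36 = 321
i=6,p=7: res = 321+42 = 363
i=7,p=1: res = 363+7 = 370
i=7,p=2: res = 370+14 = 384
i=7,p=3: res = 384+21 = 405
i=7,p=4: res = 405+28 = 433
i=7,p=5: res = 433+35 = 468
i=7,p=6: res = 468+42 = 510
i=7,p=7: res = 510+49 = 559
i=7,p=8: res = 559+56 = 615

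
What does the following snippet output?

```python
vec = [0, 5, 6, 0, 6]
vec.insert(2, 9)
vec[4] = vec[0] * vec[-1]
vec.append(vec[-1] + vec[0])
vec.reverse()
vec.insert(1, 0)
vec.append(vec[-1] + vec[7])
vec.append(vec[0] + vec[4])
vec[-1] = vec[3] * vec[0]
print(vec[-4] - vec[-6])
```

-1

insert 9 at 2 → [0, 5, 9, 6, 0, 6]
vec[4] = vec[0]*vec[-1] = 0*6 = 0 → [0, 5, 9, 6, 0, 6]
append vec[-1]+vec[0] = 6+0 = 6 → [0, 5, 9, 6, 0, 6, 6]
reverse → [6, 6, 0, 6, 9, 5, 0]
insert 0 at 1 → [6, 0, 6, 0, 6, 9, 5, 0]
append vec[-1]+vec[7] = 0+0 = 0 → [6, 0, 6, 0, 6, 9, 5, 0, 0]
append vec[0]+vec[4] = 6+6 = 12 → [6, 0, 6, 0, 6, 9, 5, 0, 0, 12]
vec[-1] = vec[3]*vec[0] = 0*6 = 0 → [6, 0, 6, 0, 6, 9, 5, 0, 0, 0]
vec[-4]-vec[-6] = 5-6 = -1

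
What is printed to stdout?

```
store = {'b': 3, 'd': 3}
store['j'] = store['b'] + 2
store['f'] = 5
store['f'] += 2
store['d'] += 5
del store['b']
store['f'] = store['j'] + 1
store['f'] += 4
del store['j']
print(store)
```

{'d': 8, 'f': 10}

store['j'] = store['b']+2 = 5 → {'b': 3, 'd': 3, 'j': 5}
store['f'] = 5 → {'b': 3, 'd': 3, 'j': 5, 'f': 5}
store['f'] = 5+2 = 7 → {'b': 3, 'd': 3, 'j': 5, 'f': 7}
store['d'] = 3+5 = 8 → {'b': 3, 'd': 8, 'j': 5, 'f': 7}
del 'b' → {'d': 8, 'j': 5, 'f': 7}
store['f'] = store['j']+1 = 6 → {'d': 8, 'j': 5, 'f': 6}
store['f'] = 6+4 = 10 → {'d': 8, 'j': 5, 'f': 10}
del 'j' → {'d': 8, 'f': 10}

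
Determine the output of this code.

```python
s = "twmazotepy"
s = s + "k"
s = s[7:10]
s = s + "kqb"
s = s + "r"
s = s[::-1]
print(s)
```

rbqkype

+ 'k' → 'twmazotepyk'
slice [7:10] → 'epy'
+ 'kqb' → 'epykqb'
+ 'r' → 'epykqbr'
reverse → 'rbqkype'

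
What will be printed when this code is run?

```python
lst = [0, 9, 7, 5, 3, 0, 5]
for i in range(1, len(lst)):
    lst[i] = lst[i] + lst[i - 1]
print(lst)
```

i=1: lst[1] = 9+0 = 9 → [0, 9, 7, 5, 3, 0, 5]
i=2: lst[2] = 7+9 = 16 → [0, 9, 16, 5, 3, 0, 5]
i=3: lst[3] = 5+16 = 21 → [0, 9, 16, 21, 3, 0, 5]
i=4: lst[4] = 3+21 = 24 → [0, 9, 16, 21, 24, 0, 5]
i=5: lst[5] = 0+24 = 24 → [0, 9, 16, 21, 24, 24, 5]
i=6: lst[6] = 5+24 = 29 → [0, 9, 16, 21, 24, 24, 29]

[0, 9, 16, 21, 24, 24, 29]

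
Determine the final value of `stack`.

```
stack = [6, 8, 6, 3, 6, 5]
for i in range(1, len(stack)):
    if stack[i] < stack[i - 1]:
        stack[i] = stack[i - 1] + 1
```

i=1: 8>=6, unchanged → [6, 8, 6, 3, 6, 5]
i=2: 6<8, stack[2] = 8+1 = 9 → [6, 8, 9, 3, 6, 5]
i=3: 3<9, stack[3] = 9+1 = 10 → [6, 8, 9, 10, 6, 5]
i=4: 6<10, stack[4] = 10+1 = 11 → [6, 8, 9, 10, 11, 5]
i=5: 5<11, stack[5] = 11+1 = 12 → [6, 8, 9, 10, 11, 12]

[6, 8, 9, 10, 11, 12]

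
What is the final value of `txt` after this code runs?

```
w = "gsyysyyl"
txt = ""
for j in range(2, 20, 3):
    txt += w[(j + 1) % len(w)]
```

j=2: add w[3]='y' → 'y'
j=5: add w[6]='y' → 'yy'
j=8: add w[1]='s' → 'yys'
j=11: add w[4]='s' → 'yyss'
j=14: add w[7]='l' → 'yyssl'
j=17: add w[2]='y' → 'yyssly'

'yyssly'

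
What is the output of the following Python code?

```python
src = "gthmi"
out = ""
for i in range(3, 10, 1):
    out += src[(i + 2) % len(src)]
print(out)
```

i=3: add src[0]='g' → 'g'
i=4: add src[1]='t' → 'gt'
i=5: add src[2]='h' → 'gth'
i=6: add src[3]='m' → 'gthm'
i=7: add src[4]='i' → 'gthmi'
i=8: add src[0]='g' → 'gthmig'
i=9: add src[1]='t' → 'gthmigt'

gthmigt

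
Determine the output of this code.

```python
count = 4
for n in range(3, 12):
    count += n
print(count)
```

67

n=3: count = 4+3 = 7
n=4: count = 7+4 = 11
n=5: count = 11+5 = 16
n=6: count = 16+6 = 22
n=7: count = 22+7 = 29
n=8: count = 29+8 = 37
n=9: count = 37+9 = 46
n=10: count = 46+10 = 56
n=11: count = 56+11 = 67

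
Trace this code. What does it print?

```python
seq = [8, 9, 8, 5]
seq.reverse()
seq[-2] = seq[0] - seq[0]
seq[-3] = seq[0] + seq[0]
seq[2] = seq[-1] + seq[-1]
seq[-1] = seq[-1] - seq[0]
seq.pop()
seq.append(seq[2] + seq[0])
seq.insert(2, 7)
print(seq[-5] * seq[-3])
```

reverse → [5, 8, 9, 8]
seq[-2] = seq[0]-seq[0] = 5-5 = 0 → [5, 8, 0, 8]
seq[-3] = seq[0]+seq[0] = 5+5 = 10 → [5, 10, 0, 8]
seq[2] = seq[-1]+seq[-1] = 8+8 = 16 → [5, 10, 16, 8]
seq[-1] = seq[-1]-seq[0] = 8-5 = 3 → [5, 10, 16, 3]
pop() removes 3 → [5, 10, 16]
append seq[2]+seq[0] = 16+5 = 21 → [5, 10, 16, 21]
insert 7 at 2 → [5, 10, 7, 16, 21]
seq[-5]*seq[-3] = 5*7 = 35

35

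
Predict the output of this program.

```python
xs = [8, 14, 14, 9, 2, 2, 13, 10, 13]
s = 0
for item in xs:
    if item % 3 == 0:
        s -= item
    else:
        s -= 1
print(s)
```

item=8: not %3==0, s = 0-1 = -1
item=14: not %3==0, s = (-1)-1 = -2
item=14: not %3==0, s = (-2)-1 = -3
item=9: %3==0, s = (-3)-9 = -12
item=2: not %3==0, s = (-12)-1 = -13
item=2: not %3==0, s = (-13)-1 = -14
item=13: not %3==0, s = (-14)-1 = -15
item=10: not %3==0, s = (-15)-1 = -16
item=13: not %3==0, s = (-16)-1 = -17

-17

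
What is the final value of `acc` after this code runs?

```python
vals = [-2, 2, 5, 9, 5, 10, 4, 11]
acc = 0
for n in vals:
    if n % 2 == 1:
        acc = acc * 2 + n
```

97

n=-2: not odd
n=2: not odd
n=5: odd, acc = 0*2+5 = 5
n=9: odd, acc = 5*2+9 = 19
n=5: odd, acc = 19*2+5 = 43
n=10: not odd
n=4: not odd
n=11: odd, acc = 43*2+11 = 97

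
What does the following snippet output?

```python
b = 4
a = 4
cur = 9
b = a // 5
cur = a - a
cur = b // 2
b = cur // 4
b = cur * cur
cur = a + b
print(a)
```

b = 4//5 = 0
cur = 4-4 = 0
cur = 0//2 = 0
b = 0//4 = 0
b = 0*0 = 0
cur = 4+0 = 4

4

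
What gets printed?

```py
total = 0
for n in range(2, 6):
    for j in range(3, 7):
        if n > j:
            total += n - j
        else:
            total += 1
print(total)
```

17

n=2,j=3: not 2>3, total = 0+1 = 1
n=2,j=4: not 2>4, total = 1+1 = 2
n=2,j=5: not 2>5, total = 2+1 = 3
n=2,j=6: not 2>6, total = 3+1 = 4
n=3,j=3: not 3>3, total = 4+1 = 5
n=3,j=4: not 3>4, total = 5+1 = 6
n=3,j=5: not 3>5, total = 6+1 = 7
n=3,j=6: not 3>6, total = 7+1 = 8
n=4,j=3: 4>3, total = 8+1 = 9
n=4,j=4: not 4>4, total = 9+1 = 10
n=4,j=5: not 4>5, total = 10+1 = 11
n=4,j=6: not 4>6, total = 11+1 = 12
n=5,j=3: 5>3, total = 12+2 = 14
n=5,j=4: 5>4, total = 14+1 = 15
n=5,j=5: not 5>5, total = 15+1 = 16
n=5,j=6: not 5>6, total = 16+1 = 17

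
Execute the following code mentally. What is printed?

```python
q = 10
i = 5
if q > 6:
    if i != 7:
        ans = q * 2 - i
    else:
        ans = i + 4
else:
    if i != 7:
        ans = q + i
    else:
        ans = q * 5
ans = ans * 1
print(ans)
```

q=10, i=5
q > 6 is True; i != 7 is True
→ ans = q * 2 - i = 15
ans = 15*1 = 15

15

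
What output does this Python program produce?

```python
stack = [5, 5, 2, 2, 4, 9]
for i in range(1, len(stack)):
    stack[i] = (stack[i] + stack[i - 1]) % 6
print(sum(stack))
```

14

i=1: stack[1] = (5+5)%6 = 4 → [5, 4, 2, 2, 4, 9]
i=2: stack[2] = (2+4)%6 = 0 → [5, 4, 0, 2, 4, 9]
i=3: stack[3] = (2+0)%6 = 2 → [5, 4, 0, 2, 4, 9]
i=4: stack[4] = (4+2)%6 = 0 → [5, 4, 0, 2, 0, 9]
i=5: stack[5] = (9+0)%6 = 3 → [5, 4, 0, 2, 0, 3]
sum = 14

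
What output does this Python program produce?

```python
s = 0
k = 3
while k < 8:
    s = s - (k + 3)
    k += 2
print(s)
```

k=3: s = 0-6 = -6
k=5: s = (-6)-8 = -14
k=7: s = (-14)-10 = -24

-24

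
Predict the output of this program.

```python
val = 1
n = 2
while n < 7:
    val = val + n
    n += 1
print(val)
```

n=2: val = 1+2 = 3
n=3: val = 3+3 = 6
n=4: val = 6+4 = 10
n=5: val = 10+5 = 15
n=6: val = 15+6 = 21

21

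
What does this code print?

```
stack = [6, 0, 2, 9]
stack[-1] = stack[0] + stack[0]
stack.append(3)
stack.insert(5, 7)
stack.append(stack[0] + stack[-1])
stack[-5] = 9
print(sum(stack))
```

50

stack[-1] = stack[0]+stack[0] = 6+6 = 12 → [6, 0, 2, 12]
append 3 → [6, 0, 2, 12, 3]
insert 7 at 5 → [6, 0, 2, 12, 3, 7]
append stack[0]+stack[-1] = 6+7 = 13 → [6, 0, 2, 12, 3, 7, 13]
stack[-5] = 9 → [6, 0, 9, 12, 3, 7, 13]
sum = 50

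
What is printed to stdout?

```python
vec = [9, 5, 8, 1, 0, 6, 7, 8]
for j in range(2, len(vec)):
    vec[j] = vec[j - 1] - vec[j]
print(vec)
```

j=2: vec[2] = 5-8 = -3 → [9, 5, -3, 1, 0, 6, 7, 8]
j=3: vec[3] = (-3)-1 = -4 → [9, 5, -3, -4, 0, 6, 7, 8]
j=4: vec[4] = (-4)-0 = -4 → [9, 5, -3, -4, -4, 6, 7, 8]
j=5: vec[5] = (-4)-6 = -10 → [9, 5, -3, -4, -4, -10, 7, 8]
j=6: vec[6] = (-10)-7 = -17 → [9, 5, -3, -4, -4, -10, -17, 8]
j=7: vec[7] = (-17)-8 = -25 → [9, 5, -3, -4, -4, -10, -17, -25]

[9, 5, -3, -4, -4, -10, -17, -25]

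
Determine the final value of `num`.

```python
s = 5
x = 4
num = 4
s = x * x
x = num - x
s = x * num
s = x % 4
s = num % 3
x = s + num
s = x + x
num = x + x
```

10

s = 4*4 = 16
x = 4-4 = 0
s = 0*4 = 0
s = 0%4 = 0
s = 4%3 = 1
x = 1+4 = 5
s = 5+5 = 10
num = 5+5 = 10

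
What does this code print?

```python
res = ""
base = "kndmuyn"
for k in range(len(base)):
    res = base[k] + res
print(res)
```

nyumdnk

k=0: prepend 'k' → 'k'
k=1: prepend 'n' → 'nk'
k=2: prepend 'd' → 'dnk'
k=3: prepend 'm' → 'mdnk'
k=4: prepend 'u' → 'umdnk'
k=5: prepend 'y' → 'yumdnk'
k=6: prepend 'n' → 'nyumdnk'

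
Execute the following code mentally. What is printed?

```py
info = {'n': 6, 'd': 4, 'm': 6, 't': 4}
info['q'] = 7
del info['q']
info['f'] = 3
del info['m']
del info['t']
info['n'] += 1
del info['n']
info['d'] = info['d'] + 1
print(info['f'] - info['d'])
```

-2

info['q'] = 7 → {'n': 6, 'd': 4, 'm': 6, 't': 4, 'q': 7}
del 'q' → {'n': 6, 'd': 4, 'm': 6, 't': 4}
info['f'] = 3 → {'n': 6, 'd': 4, 'm': 6, 't': 4, 'f': 3}
del 'm' → {'n': 6, 'd': 4, 't': 4, 'f': 3}
del 't' → {'n': 6, 'd': 4, 'f': 3}
info['n'] = 6+1 = 7 → {'n': 7, 'd': 4, 'f': 3}
del 'n' → {'d': 4, 'f': 3}
info['d'] = info['d']+1 = 5 → {'d': 5, 'f': 3}
info['f']-info['d'] = 3-5 = -2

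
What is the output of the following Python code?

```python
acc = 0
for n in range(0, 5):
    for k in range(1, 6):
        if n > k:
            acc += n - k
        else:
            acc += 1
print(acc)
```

29

n=0,k=1: not 0>1, acc = 0+1 = 1
n=0,k=2: not 0>2, acc = 1+1 = 2
n=0,k=3: not 0>3, acc = 2+1 = 3
n=0,k=4: not 0>4, acc = 3+1 = 4
n=0,k=5: not 0>5, acc = 4+1 = 5
n=1,k=1: not 1>1, acc = 5+1 = 6
n=1,k=2: not 1>2, acc = 6+1 = 7
n=1,k=3: not 1>3, acc = 7+1 = 8
n=1,k=4: not 1>4, acc = 8+1 = 9
n=1,k=5: not 1>5, acc = 9+1 = 10
n=2,k=1: 2>1, acc = 10+1 = 11
n=2,k=2: not 2>2, acc = 11+1 = 12
n=2,k=3: not 2>3, acc = 12+1 = 13
n=2,k=4: not 2>4, acc = 13+1 = 14
n=2,k=5: not 2>5, acc = 14+1 = 15
n=3,k=1: 3>1, acc = 15+2 = 17
n=3,k=2: 3>2, acc = 17+1 = 18
n=3,k=3: not 3>3, acc = 18+1 = 19
n=3,k=4: not 3>4, acc = 19+1 = 20
n=3,k=5: not 3>5, acc = 20+1 = 21
n=4,k=1: 4>1, acc = 21+3 = 24
n=4,k=2: 4>2, acc = 24+2 = 26
n=4,k=3: 4>3, acc = 26+1 = 27
n=4,k=4: not 4>4, acc = 27+1 = 28
n=4,k=5: not 4>5, acc = 28+1 = 29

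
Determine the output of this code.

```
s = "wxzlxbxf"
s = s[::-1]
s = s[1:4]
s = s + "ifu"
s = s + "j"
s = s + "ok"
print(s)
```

xbxifujok

reverse → 'fxbxlzxw'
slice [1:4] → 'xbx'
+ 'ifu' → 'xbxifu'
+ 'j' → 'xbxifuj'
+ 'ok' → 'xbxifujok'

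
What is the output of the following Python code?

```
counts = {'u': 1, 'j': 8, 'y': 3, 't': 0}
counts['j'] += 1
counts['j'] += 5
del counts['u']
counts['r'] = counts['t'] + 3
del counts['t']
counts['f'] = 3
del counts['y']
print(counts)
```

{'j': 14, 'r': 3, 'f': 3}

counts['j'] = 8+1 = 9 → {'u': 1, 'j': 9, 'y': 3, 't': 0}
counts['j'] = 9+5 = 14 → {'u': 1, 'j': 14, 'y': 3, 't': 0}
del 'u' → {'j': 14, 'y': 3, 't': 0}
counts['r'] = counts['t']+3 = 3 → {'j': 14, 'y': 3, 't': 0, 'r': 3}
del 't' → {'j': 14, 'y': 3, 'r': 3}
counts['f'] = 3 → {'j': 14, 'y': 3, 'r': 3, 'f': 3}
del 'y' → {'j': 14, 'r': 3, 'f': 3}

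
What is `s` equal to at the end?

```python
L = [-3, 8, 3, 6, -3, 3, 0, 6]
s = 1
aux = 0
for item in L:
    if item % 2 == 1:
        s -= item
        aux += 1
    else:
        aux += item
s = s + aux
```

item=-3: odd, s = 1-(-3) = 4; aux=1
item=8: not odd; aux=9
item=3: odd, s = 4-3 = 1; aux=10
item=6: not odd; aux=16
item=-3: odd, s = 1-(-3) = 4; aux=17
item=3: odd, s = 4-3 = 1; aux=18
item=0: not odd; aux=18
item=6: not odd; aux=24
s+aux = 1+24 = 25

25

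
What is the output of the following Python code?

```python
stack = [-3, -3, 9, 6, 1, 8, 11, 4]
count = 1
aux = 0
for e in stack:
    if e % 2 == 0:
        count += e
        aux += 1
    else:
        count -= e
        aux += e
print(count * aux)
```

e=-3: not even, count = 1-(-3) = 4; aux=-3
e=-3: not even, count = 4-(-3) = 7; aux=-6
e=9: not even, count = 7-9 = -2; aux=3
e=6: even, count = (-2)+6 = 4; aux=4
e=1: not even, count = 4-1 = 3; aux=5
e=8: even, count = 3+8 = 11; aux=6
e=11: not even, count = 11-11 = 0; aux=17
e=4: even, count = 0+4 = 4; aux=18
count*aux = 4*18 = 72

72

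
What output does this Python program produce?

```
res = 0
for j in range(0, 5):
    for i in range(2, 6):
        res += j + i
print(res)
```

j=0,i=2: res = 0+2 = 2
j=0,i=3: res = 2+3 = 5
j=0,i=4: res = 5+4 = 9
j=0,i=5: res = 9+5 = 14
j=1,i=2: res = 14+3 = 17
j=1,i=3: res = 17+4 = 21
j=1,i=4: res = 21+5 = 26
j=1,i=5: res = 26+6 = 32
j=2,i=2: res = 32+4 = 36
j=2,i=3: res = 36+5 = 41
j=2,i=4: res = 41+6 = 47
j=2,i=5: res = 47+7 = 54
j=3,i=2: res = 54+5 = 59
j=3,i=3: res = 59+6 = 65
j=3,i=4: res = 65+7 = 72
j=3,i=5: res = 72+8 = 80
j=4,i=2: res = 80+6 = 86
j=4,i=3: res = 86+7 = 93
j=4,i=4: res = 93+8 = 101
j=4,i=5: res = 101+9 = 110

110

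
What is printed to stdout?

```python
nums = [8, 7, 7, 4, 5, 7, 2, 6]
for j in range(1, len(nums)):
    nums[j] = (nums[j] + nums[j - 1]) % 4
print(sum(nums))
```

j=1: nums[1] = (7+8)%4 = 3 → [8, 3, 7, 4, 5, 7, 2, 6]
j=2: nums[2] = (7+3)%4 = 2 → [8, 3, 2, 4, 5, 7, 2, 6]
j=3: nums[3] = (4+2)%4 = 2 → [8, 3, 2, 2, 5, 7, 2, 6]
j=4: nums[4] = (5+2)%4 = 3 → [8, 3, 2, 2, 3, 7, 2, 6]
j=5: nums[5] = (7+3)%4 = 2 → [8, 3, 2, 2, 3, 2, 2, 6]
j=6: nums[6] = (2+2)%4 = 0 → [8, 3, 2, 2, 3, 2, 0, 6]
j=7: nums[7] = (6+0)%4 = 2 → [8, 3, 2, 2, 3, 2, 0, 2]
sum = 22

22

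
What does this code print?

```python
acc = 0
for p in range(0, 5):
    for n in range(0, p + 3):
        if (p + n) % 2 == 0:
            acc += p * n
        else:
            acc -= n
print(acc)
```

69

p=0,n=0: even sum, acc = 0+0 = 0
p=0,n=1: odd sum, acc = 0-1 = -1
p=0,n=2: even sum, acc = (-1)+0 = -1
p=1,n=0: odd sum, acc = (-1)-0 = -1
p=1,n=1: even sum, acc = (-1)+1 = 0
p=1,n=2: odd sum, acc = 0-2 = -2
p=1,n=3: even sum, acc = (-2)+3 = 1
p=2,n=0: even sum, acc = 1+0 = 1
p=2,n=1: odd sum, acc = 1-1 = 0
p=2,n=2: even sum, acc = 0+4 = 4
p=2,n=3: odd sum, acc = 4-3 = 1
p=2,n=4: even sum, acc = 1+8 = 9
p=3,n=0: odd sum, acc = 9-0 = 9
p=3,n=1: even sum, acc = 9+3 = 12
p=3,n=2: odd sum, acc = 12-2 = 10
p=3,n=3: even sum, acc = 10+9 = 19
p=3,n=4: odd sum, acc = 19-4 = 15
p=3,n=5: even sum, acc = 15+15 = 30
p=4,n=0: even sum, acc = 30+0 = 30
p=4,n=1: odd sum, acc = 30-1 = 29
p=4,n=2: even sum, acc = 29+8 = 37
p=4,n=3: odd sum, acc = 37-3 = 34
p=4,n=4: even sum, acc = 34+16 = 50
p=4,n=5: odd sum, acc = 50-5 = 45
p=4,n=6: even sum, acc = 45+24 = 69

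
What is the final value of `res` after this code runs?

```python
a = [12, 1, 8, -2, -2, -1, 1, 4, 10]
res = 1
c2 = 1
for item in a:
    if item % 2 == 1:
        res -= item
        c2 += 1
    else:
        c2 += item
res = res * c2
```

0

item=12: not odd; c2=13
item=1: odd, res = 1-1 = 0; c2=14
item=8: not odd; c2=22
item=-2: not odd; c2=20
item=-2: not odd; c2=18
item=-1: odd, res = 0-(-1) = 1; c2=19
item=1: odd, res = 1-1 = 0; c2=20
item=4: not odd; c2=24
item=10: not odd; c2=34
res*c2 = 0*34 = 0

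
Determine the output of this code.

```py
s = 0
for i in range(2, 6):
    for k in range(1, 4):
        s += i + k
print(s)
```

66

i=2,k=1: s = 0+3 = 3
i=2,k=2: s = 3+4 = 7
i=2,k=3: s = 7+5 = 12
i=3,k=1: s = 12+4 = 16
i=3,k=2: s = 16+5 = 21
i=3,k=3: s = 21+6 = 27
i=4,k=1: s = 27+5 = 32
i=4,k=2: s = 32+6 = 38
i=4,k=3: s = 38+7 = 45
i=5,k=1: s = 45+6 = 51
i=5,k=2: s = 51+7 = 58
i=5,k=3: s = 58+8 = 66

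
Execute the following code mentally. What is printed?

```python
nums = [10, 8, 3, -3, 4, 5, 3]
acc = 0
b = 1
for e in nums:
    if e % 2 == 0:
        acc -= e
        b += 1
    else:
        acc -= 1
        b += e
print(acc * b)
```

e=10: even, acc = 0-10 = -10; b=2
e=8: even, acc = (-10)-8 = -18; b=3
e=3: not even, acc = (-18)-1 = -19; b=6
e=-3: not even, acc = (-19)-1 = -20; b=3
e=4: even, acc = (-20)-4 = -24; b=4
e=5: not even, acc = (-24)-1 = -25; b=9
e=3: not even, acc = (-25)-1 = -26; b=12
acc*b = (-26)*12 = -312

-312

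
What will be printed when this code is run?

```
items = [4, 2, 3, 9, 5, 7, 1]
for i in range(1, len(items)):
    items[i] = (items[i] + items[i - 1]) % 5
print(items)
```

[4, 1, 4, 3, 3, 0, 1]

i=1: items[1] = (2+4)%5 = 1 → [4, 1, 3, 9, 5, 7, 1]
i=2: items[2] = (3+1)%5 = 4 → [4, 1, 4, 9, 5, 7, 1]
i=3: items[3] = (9+4)%5 = 3 → [4, 1, 4, 3, 5, 7, 1]
i=4: items[4] = (5+3)%5 = 3 → [4, 1, 4, 3, 3, 7, 1]
i=5: items[5] = (7+3)%5 = 0 → [4, 1, 4, 3, 3, 0, 1]
i=6: items[6] = (1+0)%5 = 1 → [4, 1, 4, 3, 3, 0, 1]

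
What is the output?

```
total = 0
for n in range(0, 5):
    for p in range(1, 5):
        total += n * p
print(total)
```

100

n=0,p=1: total = 0+0 = 0
n=0,p=2: total = 0+0 = 0
n=0,p=3: total = 0+0 = 0
n=0,p=4: total = 0+0 = 0
n=1,p=1: total = 0+1 = 1
n=1,p=2: total = 1+2 = 3
n=1,p=3: total = 3+3 = 6
n=1,p=4: total = 6+4 = 10
n=2,p=1: total = 10+2 = 12
n=2,p=2: total = 12+4 = 16
n=2,p=3: total = 16+6 = 22
n=2,p=4: total = 22+8 = 30
n=3,p=1: total = 30+3 = 33
n=3,p=2: total = 33+6 = 39
n=3,p=3: total = 39+9 = 48
n=3,p=4: total = 48+12 = 60
n=4,p=1: total = 60+4 = 64
n=4,p=2: total = 64+8 = 72
n=4,p=3: total = 72+12 = 84
n=4,p=4: total = 84+16 = 100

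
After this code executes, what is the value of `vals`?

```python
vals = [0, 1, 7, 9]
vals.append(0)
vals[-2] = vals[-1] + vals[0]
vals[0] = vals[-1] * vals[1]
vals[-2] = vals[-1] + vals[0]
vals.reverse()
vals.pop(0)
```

[0, 7, 1, 0]

append 0 → [0, 1, 7, 9, 0]
vals[-2] = vals[-1]+vals[0] = 0+0 = 0 → [0, 1, 7, 0, 0]
vals[0] = vals[-1]*vals[1] = 0*1 = 0 → [0, 1, 7, 0, 0]
vals[-2] = vals[-1]+vals[0] = 0+0 = 0 → [0, 1, 7, 0, 0]
reverse → [0, 0, 7, 1, 0]
pop(0) removes 0 → [0, 7, 1, 0]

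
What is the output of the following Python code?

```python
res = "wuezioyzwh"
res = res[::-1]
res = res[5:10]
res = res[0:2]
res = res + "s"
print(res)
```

izs

reverse → 'hwzyoizeuw'
slice [5:10] → 'izeuw'
slice [0:2] → 'iz'
+ 's' → 'izs'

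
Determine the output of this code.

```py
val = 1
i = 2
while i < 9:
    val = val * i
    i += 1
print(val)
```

i=2: val = 1*2 = 2
i=3: val = 2*3 = 6
i=4: val = 6*4 = 24
i=5: val = 24*5 = 120
i=6: val = 120*6 = 720
i=7: val = 720*7 = 5040
i=8: val = 5040*8 = 40320

40320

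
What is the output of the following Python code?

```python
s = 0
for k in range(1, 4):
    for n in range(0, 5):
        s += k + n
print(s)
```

k=1,n=0: s = 0+1 = 1
k=1,n=1: s = 1+2 = 3
k=1,n=2: s = 3+3 = 6
k=1,n=3: s = 6+4 = 10
k=1,n=4: s = 10+5 = 15
k=2,n=0: s = 15+2 = 17
k=2,n=1: s = 17+3 = 20
k=2,n=2: s = 20+4 = 24
k=2,n=3: s = 24+5 = 29
k=2,n=4: s = 29+6 = 35
k=3,n=0: s = 35+3 = 38
k=3,n=1: s = 38+4 = 42
k=3,n=2: s = 42+5 = 47
k=3,n=3: s = 47+6 = 53
k=3,n=4: s = 53+7 = 60

60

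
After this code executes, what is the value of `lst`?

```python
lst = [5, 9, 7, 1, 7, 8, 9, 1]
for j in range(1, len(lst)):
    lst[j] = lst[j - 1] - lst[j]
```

[5, -4, -11, -12, -19, -27, -36, -37]

j=1: lst[1] = 5-9 = -4 → [5, -4, 7, 1, 7, 8, 9, 1]
j=2: lst[2] = (-4)-7 = -11 → [5, -4, -11, 1, 7, 8, 9, 1]
j=3: lst[3] = (-11)-1 = -12 → [5, -4, -11, -12, 7, 8, 9, 1]
j=4: lst[4] = (-12)-7 = -19 → [5, -4, -11, -12, -19, 8, 9, 1]
j=5: lst[5] = (-19)-8 = -27 → [5, -4, -11, -12, -19, -27, 9, 1]
j=6: lst[6] = (-27)-9 = -36 → [5, -4, -11, -12, -19, -27, -36, 1]
j=7: lst[7] = (-36)-1 = -37 → [5, -4, -11, -12, -19, -27, -36, -37]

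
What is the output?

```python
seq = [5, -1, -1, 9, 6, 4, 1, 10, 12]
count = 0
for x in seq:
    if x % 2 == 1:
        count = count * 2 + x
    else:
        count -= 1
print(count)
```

81

x=5: odd, count = 0*2+5 = 5
x=-1: odd, count = 5*2+(-1) = 9
x=-1: odd, count = 9*2+(-1) = 17
x=9: odd, count = 17*2+9 = 43
x=6: not odd, count = 43-1 = 42
x=4: not odd, count = 42-1 = 41
x=1: odd, count = 41*2+1 = 83
x=10: not odd, count = 83-1 = 82
x=12: not odd, count = 82-1 = 81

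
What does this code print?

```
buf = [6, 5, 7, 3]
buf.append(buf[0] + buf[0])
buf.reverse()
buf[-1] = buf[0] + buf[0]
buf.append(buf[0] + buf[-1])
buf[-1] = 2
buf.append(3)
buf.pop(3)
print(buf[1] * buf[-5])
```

9

append buf[0]+buf[0] = 6+6 = 12 → [6, 5, 7, 3, 12]
reverse → [12, 3, 7, 5, 6]
buf[-1] = buf[0]+buf[0] = 12+12 = 24 → [12, 3, 7, 5, 24]
append buf[0]+buf[-1] = 12+24 = 36 → [12, 3, 7, 5, 24, 36]
buf[-1] = 2 → [12, 3, 7, 5, 24, 2]
append 3 → [12, 3, 7, 5, 24, 2, 3]
pop(3) removes 5 → [12, 3, 7, 24, 2, 3]
buf[1]*buf[-5] = 3*3 = 9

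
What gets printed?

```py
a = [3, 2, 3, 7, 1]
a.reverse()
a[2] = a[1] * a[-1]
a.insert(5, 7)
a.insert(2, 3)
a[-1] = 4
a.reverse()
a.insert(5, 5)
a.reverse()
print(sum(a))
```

46

reverse → [1, 7, 3, 2, 3]
a[2] = a[1]*a[-1] = 7*3 = 21 → [1, 7, 21, 2, 3]
insert 7 at 5 → [1, 7, 21, 2, 3, 7]
insert 3 at 2 → [1, 7, 3, 21, 2, 3, 7]
a[-1] = 4 → [1, 7, 3, 21, 2, 3, 4]
reverse → [4, 3, 2, 21, 3, 7, 1]
insert 5 at 5 → [4, 3, 2, 21, 3, 5, 7, 1]
reverse → [1, 7, 5, 3, 21, 2, 3, 4]
sum = 46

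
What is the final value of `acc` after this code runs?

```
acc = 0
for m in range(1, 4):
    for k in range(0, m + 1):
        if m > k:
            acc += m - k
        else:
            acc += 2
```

m=1,k=0: 1>0, acc = 0+1 = 1
m=1,k=1: not 1>1, acc = 1+2 = 3
m=2,k=0: 2>0, acc = 3+2 = 5
m=2,k=1: 2>1, acc = 5+1 = 6
m=2,k=2: not 2>2, acc = 6+2 = 8
m=3,k=0: 3>0, acc = 8+3 = 11
m=3,k=1: 3>1, acc = 11+2 = 13
m=3,k=2: 3>2, acc = 13+1 = 14
m=3,k=3: not 3>3, acc = 14+2 = 16

16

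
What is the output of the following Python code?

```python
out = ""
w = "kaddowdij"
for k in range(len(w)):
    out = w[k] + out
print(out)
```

k=0: prepend 'k' → 'k'
k=1: prepend 'a' → 'ak'
k=2: prepend 'd' → 'dak'
k=3: prepend 'd' → 'ddak'
k=4: prepend 'o' → 'oddak'
k=5: prepend 'w' → 'woddak'
k=6: prepend 'd' → 'dwoddak'
k=7: prepend 'i' → 'idwoddak'
k=8: prepend 'j' → 'jidwoddak'

jidwoddak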